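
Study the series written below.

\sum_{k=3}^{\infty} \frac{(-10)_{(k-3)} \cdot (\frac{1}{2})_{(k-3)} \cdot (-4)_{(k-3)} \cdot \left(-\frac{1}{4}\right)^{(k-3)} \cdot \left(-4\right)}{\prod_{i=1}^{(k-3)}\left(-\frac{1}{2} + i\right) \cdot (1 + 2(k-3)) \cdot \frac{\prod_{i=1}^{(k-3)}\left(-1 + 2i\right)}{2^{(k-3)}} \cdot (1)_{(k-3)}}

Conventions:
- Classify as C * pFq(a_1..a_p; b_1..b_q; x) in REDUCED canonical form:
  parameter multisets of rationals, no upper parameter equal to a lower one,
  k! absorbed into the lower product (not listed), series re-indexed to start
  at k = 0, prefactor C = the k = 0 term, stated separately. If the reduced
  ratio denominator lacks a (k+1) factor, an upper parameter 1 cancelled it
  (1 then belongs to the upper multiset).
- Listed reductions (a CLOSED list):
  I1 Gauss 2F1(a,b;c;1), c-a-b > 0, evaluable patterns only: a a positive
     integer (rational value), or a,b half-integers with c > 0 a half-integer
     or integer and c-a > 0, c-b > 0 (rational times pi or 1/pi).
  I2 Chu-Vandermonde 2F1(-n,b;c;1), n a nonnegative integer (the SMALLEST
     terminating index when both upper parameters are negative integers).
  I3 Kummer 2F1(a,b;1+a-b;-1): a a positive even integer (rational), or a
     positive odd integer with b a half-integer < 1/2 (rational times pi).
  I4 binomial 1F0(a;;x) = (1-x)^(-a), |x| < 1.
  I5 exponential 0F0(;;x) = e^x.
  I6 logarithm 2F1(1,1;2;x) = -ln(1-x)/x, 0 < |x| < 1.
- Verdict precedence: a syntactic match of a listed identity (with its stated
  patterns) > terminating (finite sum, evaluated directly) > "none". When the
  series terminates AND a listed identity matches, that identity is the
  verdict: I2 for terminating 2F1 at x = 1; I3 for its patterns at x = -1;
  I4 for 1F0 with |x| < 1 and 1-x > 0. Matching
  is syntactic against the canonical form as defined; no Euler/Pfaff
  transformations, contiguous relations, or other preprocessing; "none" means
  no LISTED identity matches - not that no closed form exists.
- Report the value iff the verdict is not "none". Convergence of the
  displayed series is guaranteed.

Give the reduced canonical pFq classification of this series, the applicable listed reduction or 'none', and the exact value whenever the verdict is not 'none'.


First insight: t_0 = -4 here, and the lower (2k+1) factor (C = -4) shifts a half-integer Pochhammer.
Consecutive-term ratio: r(k) = -\frac{1}{4} * (k-10) (k-4) / [(k+\frac{3}{2}) (k+1)] - poly over poly, x = -\frac{1}{4} from leading terms; C = -4 at k = 0.

Prefactor -4, argument -\frac{1}{4}: 2F1 with upper {-10, -4} over lower {\frac{3}{2}}. Verdict: terminating - the sum ends at index 4 because -4 is a negative integer; exact evaluation follows. Sum: -\frac{20}{21}.


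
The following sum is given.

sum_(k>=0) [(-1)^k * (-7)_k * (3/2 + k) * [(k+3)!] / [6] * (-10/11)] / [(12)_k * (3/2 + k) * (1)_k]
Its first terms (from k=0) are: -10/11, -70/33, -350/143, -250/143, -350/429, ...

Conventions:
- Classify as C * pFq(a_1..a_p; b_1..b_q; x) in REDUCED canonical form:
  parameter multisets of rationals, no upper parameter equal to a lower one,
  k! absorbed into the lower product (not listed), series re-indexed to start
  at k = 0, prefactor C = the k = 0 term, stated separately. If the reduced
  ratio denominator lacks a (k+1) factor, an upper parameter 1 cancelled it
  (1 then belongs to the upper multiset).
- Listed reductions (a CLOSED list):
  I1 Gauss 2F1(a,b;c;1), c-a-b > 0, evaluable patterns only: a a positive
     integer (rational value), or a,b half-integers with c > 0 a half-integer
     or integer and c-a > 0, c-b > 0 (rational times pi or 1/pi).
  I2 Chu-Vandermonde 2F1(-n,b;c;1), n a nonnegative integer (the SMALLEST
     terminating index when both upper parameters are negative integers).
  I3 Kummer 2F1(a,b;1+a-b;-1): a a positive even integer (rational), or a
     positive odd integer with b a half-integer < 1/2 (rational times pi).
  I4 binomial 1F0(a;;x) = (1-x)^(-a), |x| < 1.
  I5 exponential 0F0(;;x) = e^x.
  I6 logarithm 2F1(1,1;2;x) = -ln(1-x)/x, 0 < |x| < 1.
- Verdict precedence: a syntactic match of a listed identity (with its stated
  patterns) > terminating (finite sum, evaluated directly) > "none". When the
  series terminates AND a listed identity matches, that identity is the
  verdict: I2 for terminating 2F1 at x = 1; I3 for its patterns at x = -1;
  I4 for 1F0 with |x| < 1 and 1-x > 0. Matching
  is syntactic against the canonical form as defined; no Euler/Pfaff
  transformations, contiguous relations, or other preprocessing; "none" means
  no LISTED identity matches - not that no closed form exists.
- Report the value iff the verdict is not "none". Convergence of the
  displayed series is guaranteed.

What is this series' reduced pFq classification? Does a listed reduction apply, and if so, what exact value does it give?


Canonical form: C = -10/11 times 2F1 with upper {-7, 4}, lower {12}, x = -1. Verdict (x = -1): Kummer's theorem (I3) applies (x = -1; c = 12 equals 1+a-b for upper {-7, 4}: listed pattern). Its exact value is -25/3.

First insight: with t_0 = -10/11, the factor k + 3/2 cancels (top and bottom), leaving C = -10/11, x = -1.
Consecutive-term ratio: r(k) = (-1) * (k-7) (k+4) / [(k+12) (k+1)] - rational in k, leading ratio (-1); with t_0 = -10/11, classification follows.


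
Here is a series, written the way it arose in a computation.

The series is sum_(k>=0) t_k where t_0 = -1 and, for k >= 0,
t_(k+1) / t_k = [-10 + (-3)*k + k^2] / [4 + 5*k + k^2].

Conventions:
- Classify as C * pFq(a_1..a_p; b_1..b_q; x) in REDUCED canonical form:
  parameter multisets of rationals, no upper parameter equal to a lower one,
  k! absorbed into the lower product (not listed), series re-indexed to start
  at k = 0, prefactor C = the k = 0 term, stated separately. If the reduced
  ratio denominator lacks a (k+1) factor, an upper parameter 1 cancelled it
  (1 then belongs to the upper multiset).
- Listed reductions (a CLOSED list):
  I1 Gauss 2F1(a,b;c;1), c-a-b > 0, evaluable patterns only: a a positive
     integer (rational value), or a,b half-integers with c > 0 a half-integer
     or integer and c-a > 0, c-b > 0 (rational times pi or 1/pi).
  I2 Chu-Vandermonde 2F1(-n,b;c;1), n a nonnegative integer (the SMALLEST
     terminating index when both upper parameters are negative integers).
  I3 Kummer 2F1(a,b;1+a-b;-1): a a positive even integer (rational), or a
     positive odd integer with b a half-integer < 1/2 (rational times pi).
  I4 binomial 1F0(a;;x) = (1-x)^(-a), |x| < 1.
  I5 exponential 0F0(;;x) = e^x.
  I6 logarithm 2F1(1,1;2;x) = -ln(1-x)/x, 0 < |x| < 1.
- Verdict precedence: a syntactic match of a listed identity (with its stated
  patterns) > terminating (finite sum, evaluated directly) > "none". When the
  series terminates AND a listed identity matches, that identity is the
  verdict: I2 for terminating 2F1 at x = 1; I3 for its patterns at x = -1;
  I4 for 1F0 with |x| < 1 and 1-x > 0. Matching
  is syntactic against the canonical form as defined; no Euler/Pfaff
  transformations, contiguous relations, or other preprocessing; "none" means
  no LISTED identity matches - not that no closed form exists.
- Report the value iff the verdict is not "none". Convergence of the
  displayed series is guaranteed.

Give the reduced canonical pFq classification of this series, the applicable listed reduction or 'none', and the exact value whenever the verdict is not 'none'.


The series (x = 1) is 2F1: upper {-5, 2}, lower {4}, prefactor -1. Verdict (x = 1): Vandermonde's identity (I2) applies (terminating 2F1 at x = 1 with n = 5, b = 2, c = 4). Hence: -3/28.

Key observation: with t_0 = -1, roots of the ratio polynomials (C = -1) are the negated parameters.
Adjacent-term ratio: r(k) = 1 * (k-5) (k+2) / [(k+4) (k+1)] ; factor over Q: parameters, x = 1, and C = -1.


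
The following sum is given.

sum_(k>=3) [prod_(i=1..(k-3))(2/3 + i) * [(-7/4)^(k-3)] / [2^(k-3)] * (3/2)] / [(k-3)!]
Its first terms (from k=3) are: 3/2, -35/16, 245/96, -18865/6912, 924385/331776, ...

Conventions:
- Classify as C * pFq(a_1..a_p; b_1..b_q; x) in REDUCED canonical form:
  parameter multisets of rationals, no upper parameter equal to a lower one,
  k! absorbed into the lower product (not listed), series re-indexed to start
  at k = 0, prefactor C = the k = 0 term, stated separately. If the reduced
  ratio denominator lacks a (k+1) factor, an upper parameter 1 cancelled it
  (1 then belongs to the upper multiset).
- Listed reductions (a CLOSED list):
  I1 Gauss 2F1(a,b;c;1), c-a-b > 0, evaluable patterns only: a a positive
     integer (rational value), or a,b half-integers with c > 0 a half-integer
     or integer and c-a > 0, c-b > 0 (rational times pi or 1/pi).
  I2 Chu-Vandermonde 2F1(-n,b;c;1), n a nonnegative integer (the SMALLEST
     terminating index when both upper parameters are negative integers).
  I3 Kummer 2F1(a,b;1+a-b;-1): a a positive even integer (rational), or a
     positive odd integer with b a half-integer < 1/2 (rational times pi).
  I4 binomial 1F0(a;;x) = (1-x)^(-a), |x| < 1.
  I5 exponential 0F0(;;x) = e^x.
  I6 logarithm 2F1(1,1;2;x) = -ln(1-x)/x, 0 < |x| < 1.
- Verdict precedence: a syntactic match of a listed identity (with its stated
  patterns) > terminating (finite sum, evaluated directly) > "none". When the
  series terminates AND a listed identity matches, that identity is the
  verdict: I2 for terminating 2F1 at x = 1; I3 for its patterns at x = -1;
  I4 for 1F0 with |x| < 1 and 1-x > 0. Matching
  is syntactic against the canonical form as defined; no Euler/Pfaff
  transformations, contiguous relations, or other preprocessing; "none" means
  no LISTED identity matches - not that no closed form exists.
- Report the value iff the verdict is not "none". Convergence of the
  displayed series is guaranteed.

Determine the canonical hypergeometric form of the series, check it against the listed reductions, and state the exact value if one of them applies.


Prefactor 3/2, argument -7/8: 1F0 with upper {5/3} over lower {-}. Verdict: the I4 binomial reduction applies (the 1F0 binomial series: exponent -5/3, x = -7/8). Value: (3/2) * (15/8)^(-5/3).

First insight: from the first term 3/2: the running product (C = 3/2) telescopes to a rising factorial.
Adjacent-term ratio: r(k) = (-7/8) * (k+5/3) / [(k+1)] - rational in k. x = (-7/8); t_0 = 3/2; negate the roots.


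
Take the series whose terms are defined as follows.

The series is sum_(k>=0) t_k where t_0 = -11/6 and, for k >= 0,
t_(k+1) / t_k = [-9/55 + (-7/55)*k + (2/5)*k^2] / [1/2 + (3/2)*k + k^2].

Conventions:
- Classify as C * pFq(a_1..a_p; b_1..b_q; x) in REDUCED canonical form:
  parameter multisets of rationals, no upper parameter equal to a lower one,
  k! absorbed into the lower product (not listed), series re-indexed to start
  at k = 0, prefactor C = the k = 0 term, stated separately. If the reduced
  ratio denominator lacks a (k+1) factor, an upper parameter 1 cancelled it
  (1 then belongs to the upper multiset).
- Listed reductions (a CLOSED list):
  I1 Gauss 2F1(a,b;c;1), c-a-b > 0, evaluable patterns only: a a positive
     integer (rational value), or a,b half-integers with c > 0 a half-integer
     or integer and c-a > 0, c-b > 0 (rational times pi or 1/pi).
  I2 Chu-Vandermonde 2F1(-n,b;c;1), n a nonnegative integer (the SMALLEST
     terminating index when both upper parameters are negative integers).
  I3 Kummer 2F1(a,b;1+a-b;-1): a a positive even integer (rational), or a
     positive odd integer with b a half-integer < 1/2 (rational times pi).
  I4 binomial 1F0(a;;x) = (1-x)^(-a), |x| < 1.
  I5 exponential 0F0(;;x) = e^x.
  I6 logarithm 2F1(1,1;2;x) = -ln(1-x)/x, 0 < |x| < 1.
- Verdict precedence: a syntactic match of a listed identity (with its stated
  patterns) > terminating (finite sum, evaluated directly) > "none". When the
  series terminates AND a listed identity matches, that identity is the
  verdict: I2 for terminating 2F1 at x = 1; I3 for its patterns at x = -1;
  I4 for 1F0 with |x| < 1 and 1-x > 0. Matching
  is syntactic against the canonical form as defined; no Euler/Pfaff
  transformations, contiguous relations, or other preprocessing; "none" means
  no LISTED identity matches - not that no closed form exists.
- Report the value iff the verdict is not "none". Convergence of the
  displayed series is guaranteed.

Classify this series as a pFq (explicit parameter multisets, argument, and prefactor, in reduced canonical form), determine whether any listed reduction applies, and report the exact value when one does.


Canonical form: C = -11/6 times 1F0 with upper {-9/11}, lower {-}, x = 2/5. Verdict (x = 2/5): the I4 binomial reduction applies (the 1F0 binomial series: exponent 9/11, x = 2/5). Sum: (-11/6) * (3/5)^(9/11).

The tell: from the first term -11/6: cancel k + 1/2 from the displayed ratio first; then prefactor -11/6.
Ratio: r(k) = (2/5) * (k-9/11) / [(k+1)] ; factor over Q: parameters, x = (2/5), and C = -11/6.


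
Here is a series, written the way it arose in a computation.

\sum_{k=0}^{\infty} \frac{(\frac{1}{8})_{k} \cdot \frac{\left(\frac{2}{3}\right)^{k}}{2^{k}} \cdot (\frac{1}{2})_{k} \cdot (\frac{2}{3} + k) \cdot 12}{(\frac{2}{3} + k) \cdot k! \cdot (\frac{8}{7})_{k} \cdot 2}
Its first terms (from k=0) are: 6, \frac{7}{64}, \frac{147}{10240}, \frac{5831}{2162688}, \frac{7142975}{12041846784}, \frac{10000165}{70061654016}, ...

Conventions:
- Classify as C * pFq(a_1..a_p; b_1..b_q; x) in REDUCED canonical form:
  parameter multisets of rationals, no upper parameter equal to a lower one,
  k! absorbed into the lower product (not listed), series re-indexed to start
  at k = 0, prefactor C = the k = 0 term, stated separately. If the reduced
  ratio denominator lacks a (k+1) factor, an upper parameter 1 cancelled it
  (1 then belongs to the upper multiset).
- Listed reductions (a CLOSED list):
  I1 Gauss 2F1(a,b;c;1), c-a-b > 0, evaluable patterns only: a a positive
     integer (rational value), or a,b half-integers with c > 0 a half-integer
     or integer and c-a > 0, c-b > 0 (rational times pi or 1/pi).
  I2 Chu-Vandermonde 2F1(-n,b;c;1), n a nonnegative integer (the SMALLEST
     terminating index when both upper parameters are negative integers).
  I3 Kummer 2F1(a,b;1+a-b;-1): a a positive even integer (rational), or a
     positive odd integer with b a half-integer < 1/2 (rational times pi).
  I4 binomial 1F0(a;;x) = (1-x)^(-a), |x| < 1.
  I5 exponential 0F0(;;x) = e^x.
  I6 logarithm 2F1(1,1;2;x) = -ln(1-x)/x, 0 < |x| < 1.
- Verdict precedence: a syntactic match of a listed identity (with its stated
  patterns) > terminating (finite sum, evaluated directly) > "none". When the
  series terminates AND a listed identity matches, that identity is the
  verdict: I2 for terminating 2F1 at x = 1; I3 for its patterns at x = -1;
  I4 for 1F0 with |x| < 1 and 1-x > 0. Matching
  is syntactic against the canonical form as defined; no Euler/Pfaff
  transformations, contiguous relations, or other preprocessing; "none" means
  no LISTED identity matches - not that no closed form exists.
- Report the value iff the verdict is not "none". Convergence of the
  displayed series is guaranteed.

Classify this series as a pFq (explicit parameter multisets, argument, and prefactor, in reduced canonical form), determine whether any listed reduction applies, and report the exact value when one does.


First insight: t_0 being 6, the two k-th powers (C = 6) combine into one argument.
Term ratio: r(k) = \frac{1}{3} * (k+\frac{1}{8}) (k+\frac{1}{2}) / [(k+\frac{8}{7}) (k+1)] - rational in k. x = \frac{1}{3}; t_0 = 6; negate the roots.

At argument \frac{1}{3}: a 2F1 with upper {\frac{1}{8}, \frac{1}{2}}, lower {\frac{8}{7}}, scaled by C = 6. Verdict: none - at argument \frac{1}{3} the multisets {\frac{1}{8}, \frac{1}{2}} ; {\frac{8}{7}} match no listed identity.


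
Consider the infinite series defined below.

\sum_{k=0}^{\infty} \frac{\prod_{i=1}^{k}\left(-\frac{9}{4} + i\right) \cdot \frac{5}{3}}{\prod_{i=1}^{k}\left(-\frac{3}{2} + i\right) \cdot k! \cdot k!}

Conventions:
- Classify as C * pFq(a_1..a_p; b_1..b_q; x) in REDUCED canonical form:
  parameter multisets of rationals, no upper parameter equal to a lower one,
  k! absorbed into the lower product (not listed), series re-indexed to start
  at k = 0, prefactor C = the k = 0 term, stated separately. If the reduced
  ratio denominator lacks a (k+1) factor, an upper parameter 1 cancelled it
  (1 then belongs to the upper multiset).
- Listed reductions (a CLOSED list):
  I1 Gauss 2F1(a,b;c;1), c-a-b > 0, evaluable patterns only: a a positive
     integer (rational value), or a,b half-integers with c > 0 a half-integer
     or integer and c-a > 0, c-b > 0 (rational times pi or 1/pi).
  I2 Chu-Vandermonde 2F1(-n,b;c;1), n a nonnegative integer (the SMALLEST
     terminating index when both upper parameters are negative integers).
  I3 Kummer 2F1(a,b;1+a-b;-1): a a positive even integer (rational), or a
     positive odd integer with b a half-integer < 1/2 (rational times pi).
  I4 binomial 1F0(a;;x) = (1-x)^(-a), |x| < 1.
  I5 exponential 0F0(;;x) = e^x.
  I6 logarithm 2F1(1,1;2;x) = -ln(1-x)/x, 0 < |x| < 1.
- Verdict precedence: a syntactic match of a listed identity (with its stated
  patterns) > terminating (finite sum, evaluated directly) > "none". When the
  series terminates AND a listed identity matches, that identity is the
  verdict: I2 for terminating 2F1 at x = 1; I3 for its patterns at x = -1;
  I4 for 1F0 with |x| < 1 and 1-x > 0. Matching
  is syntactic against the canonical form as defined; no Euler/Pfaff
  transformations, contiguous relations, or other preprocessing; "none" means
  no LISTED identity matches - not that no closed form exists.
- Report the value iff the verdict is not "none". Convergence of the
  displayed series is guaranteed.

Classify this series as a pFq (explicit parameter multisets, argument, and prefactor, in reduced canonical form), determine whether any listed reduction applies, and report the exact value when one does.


This is \frac{5}{3} * 1F2(-\frac{5}{4}; -\frac{1}{2}, 1; 1) in reduced canonical form. Verdict: none. Every listed pattern misses the 1F2 form at 1, upper {-\frac{5}{4}}.

Structural cue: t_0 being \frac{5}{3}, the denominator's factorial ratio (C = 5/3) is a lower Pochhammer.
Step ratio: r(k) = 1 * (k-\frac{5}{4}) / [(k-\frac{1}{2}) (k+1) (k+1)] ; factor over Q: parameters, x = 1, and C = \frac{5}{3}.


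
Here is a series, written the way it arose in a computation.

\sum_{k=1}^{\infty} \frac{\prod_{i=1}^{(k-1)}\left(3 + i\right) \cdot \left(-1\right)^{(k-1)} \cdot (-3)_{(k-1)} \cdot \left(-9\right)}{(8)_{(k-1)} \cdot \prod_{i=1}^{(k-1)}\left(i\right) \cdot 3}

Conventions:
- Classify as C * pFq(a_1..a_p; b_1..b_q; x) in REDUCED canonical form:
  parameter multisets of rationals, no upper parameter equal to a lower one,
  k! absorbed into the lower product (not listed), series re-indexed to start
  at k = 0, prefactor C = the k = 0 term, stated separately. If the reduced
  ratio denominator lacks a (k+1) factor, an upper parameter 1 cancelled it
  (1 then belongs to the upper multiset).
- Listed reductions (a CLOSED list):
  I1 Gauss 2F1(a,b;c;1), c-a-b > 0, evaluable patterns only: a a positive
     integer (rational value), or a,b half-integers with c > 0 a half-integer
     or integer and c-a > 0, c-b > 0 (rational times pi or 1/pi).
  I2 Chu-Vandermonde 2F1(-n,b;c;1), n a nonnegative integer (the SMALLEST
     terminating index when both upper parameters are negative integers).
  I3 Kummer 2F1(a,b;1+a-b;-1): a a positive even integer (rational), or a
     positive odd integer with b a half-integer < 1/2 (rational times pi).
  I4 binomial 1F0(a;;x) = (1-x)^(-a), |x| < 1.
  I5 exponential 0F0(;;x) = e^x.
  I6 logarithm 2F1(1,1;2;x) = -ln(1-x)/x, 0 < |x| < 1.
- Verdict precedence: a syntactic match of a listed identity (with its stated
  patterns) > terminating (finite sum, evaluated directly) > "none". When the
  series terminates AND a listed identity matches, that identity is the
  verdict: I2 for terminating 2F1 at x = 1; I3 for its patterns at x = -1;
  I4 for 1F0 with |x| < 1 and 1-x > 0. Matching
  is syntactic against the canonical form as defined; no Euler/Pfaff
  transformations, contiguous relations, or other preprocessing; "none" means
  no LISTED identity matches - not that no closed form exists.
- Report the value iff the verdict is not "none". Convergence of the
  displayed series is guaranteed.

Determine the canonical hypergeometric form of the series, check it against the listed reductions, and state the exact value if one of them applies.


Structural cue: x = -1 and the constant factors (C = -3, x = -1) combine into one prefactor.
Consecutive-term ratio: r(k) = -1 * (k-3) (k+4) / [(k+8) (k+1)] - poly over poly, x = -1 from leading terms; C = -3 at k = 0.

x = -1 here; the reduced form reads 2F1, upper {-3, 4}, lower {8}, C = -3. Verdict at x = -1: Kummer's theorem (I3) matches (x = -1; c = 8 equals 1+a-b for upper {-3, 4}: listed pattern). Hence: -\frac{21}{2}.


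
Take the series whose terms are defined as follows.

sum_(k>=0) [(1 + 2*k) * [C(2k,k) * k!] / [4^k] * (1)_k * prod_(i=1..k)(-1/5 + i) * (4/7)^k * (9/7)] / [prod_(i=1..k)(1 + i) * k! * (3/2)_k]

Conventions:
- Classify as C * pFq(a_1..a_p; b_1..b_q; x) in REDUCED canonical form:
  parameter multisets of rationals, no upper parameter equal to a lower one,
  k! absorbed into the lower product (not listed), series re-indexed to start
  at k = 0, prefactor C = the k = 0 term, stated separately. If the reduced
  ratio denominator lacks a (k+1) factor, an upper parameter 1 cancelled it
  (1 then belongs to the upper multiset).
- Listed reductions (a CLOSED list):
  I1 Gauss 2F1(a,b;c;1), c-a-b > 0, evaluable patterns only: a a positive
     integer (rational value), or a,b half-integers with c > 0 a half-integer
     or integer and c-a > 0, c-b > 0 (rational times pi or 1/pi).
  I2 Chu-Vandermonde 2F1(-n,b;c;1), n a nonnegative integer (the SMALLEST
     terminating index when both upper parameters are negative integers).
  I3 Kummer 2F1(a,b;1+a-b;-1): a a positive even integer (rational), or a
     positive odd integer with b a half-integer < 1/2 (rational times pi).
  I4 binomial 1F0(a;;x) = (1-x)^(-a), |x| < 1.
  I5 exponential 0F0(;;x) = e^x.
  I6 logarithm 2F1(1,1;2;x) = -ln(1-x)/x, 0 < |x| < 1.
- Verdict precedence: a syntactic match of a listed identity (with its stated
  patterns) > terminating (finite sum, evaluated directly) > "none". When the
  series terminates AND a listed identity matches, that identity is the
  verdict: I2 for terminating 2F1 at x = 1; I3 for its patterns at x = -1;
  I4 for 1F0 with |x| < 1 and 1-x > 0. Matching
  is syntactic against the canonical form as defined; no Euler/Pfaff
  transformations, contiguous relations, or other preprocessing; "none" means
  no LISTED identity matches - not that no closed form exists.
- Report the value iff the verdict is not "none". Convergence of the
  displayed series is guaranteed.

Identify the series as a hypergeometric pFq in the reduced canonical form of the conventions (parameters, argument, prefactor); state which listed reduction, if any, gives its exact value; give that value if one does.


x = 4/7 here; the reduced form reads 2F1, upper {4/5, 1}, lower {2}, C = 9/7. Verdict: none. Every listed pattern misses the 2F1 form at 4/7, upper {4/5, 1}.

Key step: from the first term 9/7: the parameter 3/2 appears in both the upper and lower lists and cancels.
Adjacent-term ratio: r(k) = (4/7) * (k+4/5) (k+1) / [(k+2) (k+1)] - rational; roots negated = parameters, x = (4/7), C = 9/7.


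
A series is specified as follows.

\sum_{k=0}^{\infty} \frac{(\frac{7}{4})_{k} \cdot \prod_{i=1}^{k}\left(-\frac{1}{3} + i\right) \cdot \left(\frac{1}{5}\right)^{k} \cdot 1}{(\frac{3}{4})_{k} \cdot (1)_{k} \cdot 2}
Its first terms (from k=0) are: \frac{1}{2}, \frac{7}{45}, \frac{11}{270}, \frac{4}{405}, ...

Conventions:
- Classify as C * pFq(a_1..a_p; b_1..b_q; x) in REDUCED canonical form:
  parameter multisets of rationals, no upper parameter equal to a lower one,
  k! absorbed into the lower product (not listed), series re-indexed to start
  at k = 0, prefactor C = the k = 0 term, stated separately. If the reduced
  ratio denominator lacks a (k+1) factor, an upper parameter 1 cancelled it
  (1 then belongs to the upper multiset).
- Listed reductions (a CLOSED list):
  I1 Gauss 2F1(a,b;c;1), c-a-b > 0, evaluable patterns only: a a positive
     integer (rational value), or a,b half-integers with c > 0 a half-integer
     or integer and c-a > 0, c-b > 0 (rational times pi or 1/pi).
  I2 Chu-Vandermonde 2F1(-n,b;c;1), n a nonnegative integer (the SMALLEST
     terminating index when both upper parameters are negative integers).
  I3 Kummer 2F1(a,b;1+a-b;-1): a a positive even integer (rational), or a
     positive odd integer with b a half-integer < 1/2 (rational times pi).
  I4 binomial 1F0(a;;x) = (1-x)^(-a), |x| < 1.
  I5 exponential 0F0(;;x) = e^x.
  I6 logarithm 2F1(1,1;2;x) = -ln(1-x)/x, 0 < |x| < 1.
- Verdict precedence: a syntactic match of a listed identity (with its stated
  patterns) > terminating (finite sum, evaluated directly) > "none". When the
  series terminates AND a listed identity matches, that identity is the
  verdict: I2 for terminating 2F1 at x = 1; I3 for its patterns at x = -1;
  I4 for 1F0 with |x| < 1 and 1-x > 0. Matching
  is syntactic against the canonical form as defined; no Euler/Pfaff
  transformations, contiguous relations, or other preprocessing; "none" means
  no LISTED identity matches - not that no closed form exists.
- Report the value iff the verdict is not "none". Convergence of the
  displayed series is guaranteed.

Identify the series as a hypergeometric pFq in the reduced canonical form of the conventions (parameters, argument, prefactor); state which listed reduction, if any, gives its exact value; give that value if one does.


Canonical form: C = \frac{1}{2} times 2F1 with upper {\frac{2}{3}, \frac{7}{4}}, lower {\frac{3}{4}}, x = \frac{1}{5}. Verdict: none (x = \frac{1}{5}): each listed identity misses the multisets {\frac{2}{3}, \frac{7}{4}} ; {\frac{3}{4}}.

Structural cue: t_0 being \frac{1}{2}, (1)_k (prefactor 1/2) is k! itself.
Step ratio: r(k) = \frac{1}{5} * (k+\frac{2}{3}) (k+\frac{7}{4}) / [(k+\frac{3}{4}) (k+1)] ; factor over Q: parameters, x = \frac{1}{5}, and C = \frac{1}{2}.


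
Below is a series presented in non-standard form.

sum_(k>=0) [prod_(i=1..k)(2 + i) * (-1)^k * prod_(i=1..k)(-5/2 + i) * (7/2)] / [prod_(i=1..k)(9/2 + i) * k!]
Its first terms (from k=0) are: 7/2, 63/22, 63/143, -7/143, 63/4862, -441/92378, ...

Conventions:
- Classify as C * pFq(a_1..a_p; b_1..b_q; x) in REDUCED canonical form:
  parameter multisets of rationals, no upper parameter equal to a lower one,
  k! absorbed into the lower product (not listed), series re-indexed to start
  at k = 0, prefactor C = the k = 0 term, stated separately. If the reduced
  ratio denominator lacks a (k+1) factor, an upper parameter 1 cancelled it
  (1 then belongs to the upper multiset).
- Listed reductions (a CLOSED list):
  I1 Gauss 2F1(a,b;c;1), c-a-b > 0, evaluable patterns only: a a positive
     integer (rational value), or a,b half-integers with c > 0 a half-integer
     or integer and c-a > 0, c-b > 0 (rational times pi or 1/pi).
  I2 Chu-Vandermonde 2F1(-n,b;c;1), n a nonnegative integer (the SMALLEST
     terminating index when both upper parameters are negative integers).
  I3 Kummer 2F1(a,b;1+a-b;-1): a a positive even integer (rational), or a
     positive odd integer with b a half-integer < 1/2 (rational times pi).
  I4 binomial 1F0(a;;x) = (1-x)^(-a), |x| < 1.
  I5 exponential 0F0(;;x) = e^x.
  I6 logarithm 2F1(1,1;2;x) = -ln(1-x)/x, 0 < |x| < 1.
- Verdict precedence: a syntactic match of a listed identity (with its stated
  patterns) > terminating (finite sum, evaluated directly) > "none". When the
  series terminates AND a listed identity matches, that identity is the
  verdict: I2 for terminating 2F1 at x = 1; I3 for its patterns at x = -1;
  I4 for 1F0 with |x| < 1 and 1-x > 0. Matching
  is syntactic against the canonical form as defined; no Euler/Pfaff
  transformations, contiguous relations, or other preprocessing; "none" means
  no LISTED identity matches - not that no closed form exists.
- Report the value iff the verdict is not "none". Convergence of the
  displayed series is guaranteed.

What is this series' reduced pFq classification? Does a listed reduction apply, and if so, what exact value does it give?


Classification (C = 7/2): 2F1 with upper {-3/2, 3}, lower {11/2}, argument x = -1. Verdict: Kummer's theorem (I3) fires (x = -1; c = 11/2 equals 1+a-b for upper {-3/2, 3}: listed pattern). Sum: (2205/1024) * pi.

Key observation: t_0 = 7/2 here, and the lower running product (prefactor 7/2) is a rising factorial.
Consecutive-term ratio: r(k) = (-1) * (k-3/2) (k+3) / [(k+11/2) (k+1)] - rational in k. x = (-1); t_0 = 7/2; negate the roots.


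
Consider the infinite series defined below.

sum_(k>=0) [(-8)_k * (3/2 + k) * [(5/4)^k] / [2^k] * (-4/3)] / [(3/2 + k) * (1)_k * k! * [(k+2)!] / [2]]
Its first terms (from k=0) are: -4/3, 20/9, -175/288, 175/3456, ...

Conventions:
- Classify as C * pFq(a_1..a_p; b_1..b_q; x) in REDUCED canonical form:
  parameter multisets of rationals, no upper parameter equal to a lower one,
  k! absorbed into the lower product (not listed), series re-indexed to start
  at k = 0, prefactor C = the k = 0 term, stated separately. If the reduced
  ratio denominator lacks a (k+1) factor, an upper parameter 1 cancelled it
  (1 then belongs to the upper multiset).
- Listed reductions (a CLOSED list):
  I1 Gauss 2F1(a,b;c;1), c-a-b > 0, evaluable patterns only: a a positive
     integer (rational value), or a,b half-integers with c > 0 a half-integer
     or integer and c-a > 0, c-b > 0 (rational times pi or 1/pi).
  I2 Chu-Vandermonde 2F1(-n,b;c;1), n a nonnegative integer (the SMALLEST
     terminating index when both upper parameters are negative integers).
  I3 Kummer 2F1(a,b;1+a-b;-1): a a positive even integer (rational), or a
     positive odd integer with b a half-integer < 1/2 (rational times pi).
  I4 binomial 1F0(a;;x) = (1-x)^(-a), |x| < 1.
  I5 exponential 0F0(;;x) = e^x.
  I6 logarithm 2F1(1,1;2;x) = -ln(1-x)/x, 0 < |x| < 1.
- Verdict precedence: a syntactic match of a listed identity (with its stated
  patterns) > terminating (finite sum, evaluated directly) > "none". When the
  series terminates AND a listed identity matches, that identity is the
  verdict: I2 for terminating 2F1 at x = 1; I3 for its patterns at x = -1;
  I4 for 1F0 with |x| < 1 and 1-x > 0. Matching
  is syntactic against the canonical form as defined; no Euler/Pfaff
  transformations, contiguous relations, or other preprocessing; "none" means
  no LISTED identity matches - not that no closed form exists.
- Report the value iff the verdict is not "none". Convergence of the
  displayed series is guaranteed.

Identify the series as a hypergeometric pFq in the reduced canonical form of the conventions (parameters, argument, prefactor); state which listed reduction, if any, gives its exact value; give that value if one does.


This is -4/3 * 1F2(-8; 1, 3; 5/8) in reduced canonical form. Verdict: terminating at k = 8: the factor (-8)_k kills every later term; summing the 9 survivors is exact. Value: 810702643270297/2454728428486656.

First insight: t_0 being -4/3, the factor k + 3/2 cancels (top and bottom), leaving prefactor -4/3.
Step ratio: r(k) = (5/8) * (k-8) / [(k+1) (k+3) (k+1)] - poly over poly, x = (5/8) from leading terms; C = -4/3 at k = 0.


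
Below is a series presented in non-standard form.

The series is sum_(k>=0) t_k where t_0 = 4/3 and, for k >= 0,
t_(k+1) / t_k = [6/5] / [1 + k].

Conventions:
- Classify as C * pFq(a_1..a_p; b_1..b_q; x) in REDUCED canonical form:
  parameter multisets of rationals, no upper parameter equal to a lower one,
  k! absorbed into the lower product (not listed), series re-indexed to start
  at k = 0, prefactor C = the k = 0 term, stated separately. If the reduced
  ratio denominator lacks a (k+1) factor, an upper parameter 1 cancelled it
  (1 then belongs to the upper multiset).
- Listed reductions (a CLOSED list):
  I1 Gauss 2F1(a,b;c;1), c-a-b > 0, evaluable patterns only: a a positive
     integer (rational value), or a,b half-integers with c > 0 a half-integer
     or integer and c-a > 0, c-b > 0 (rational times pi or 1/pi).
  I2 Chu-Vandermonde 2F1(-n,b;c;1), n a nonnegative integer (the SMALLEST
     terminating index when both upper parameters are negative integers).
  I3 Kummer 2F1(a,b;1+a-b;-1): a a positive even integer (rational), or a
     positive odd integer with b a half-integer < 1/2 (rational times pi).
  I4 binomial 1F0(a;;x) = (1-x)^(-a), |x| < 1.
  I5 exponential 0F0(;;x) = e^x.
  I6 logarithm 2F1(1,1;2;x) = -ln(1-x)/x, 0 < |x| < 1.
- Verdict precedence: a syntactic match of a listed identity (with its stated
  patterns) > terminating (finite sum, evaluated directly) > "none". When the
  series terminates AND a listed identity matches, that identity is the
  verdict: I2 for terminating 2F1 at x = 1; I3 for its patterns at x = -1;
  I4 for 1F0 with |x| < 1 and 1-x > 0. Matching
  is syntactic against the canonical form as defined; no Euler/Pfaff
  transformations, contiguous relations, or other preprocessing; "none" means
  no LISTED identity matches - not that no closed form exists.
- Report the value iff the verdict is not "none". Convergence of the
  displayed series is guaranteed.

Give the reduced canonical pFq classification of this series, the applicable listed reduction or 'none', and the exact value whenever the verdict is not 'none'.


With C = 4/3: the canonical form is 0F0(-; -; 6/5). Verdict: this is the exponential series (I5) (the 0F0 exponential series at x = 6/5). Value: (4/3) * e^(6/5).

Key step: from the first term 4/3: factor the ratio over Q (C = 4/3, x = 6/5): negated roots = parameters.
Ratio: r(k) = (6/5) * 1 / [(k+1)] ; factor over Q: parameters, x = (6/5), and C = 4/3.


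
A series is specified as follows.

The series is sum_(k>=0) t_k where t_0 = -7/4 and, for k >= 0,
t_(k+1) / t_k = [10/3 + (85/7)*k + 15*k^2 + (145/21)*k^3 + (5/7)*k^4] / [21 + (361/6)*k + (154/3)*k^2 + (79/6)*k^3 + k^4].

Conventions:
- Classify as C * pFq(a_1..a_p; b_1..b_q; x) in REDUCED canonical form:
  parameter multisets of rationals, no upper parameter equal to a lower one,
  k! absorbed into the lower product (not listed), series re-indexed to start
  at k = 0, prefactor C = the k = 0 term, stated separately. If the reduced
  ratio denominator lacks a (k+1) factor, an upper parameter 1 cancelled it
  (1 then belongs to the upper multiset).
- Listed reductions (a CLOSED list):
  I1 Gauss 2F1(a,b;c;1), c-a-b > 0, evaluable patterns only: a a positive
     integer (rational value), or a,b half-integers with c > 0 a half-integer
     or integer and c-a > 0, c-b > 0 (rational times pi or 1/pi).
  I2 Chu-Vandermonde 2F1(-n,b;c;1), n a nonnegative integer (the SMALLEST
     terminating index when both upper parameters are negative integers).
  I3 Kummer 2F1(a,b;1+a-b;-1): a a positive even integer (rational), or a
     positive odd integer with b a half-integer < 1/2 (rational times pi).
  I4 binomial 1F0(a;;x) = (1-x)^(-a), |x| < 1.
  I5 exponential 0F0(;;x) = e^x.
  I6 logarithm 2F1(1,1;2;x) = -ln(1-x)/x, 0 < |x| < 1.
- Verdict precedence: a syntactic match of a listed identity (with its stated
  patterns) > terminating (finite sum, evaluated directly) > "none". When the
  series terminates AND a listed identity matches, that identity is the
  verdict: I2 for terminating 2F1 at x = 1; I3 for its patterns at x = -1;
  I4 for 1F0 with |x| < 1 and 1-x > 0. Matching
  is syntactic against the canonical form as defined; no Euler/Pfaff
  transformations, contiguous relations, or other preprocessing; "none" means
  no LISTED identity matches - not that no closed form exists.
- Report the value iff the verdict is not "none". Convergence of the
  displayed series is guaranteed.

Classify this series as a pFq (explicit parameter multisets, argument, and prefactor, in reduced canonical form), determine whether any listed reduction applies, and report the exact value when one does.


x = 5/7 here; the reduced form reads 2F1, upper {1, 1}, lower {9/2}, C = -7/4. Verdict: none. Every listed pattern misses the 2F1 form at 5/7, upper {1, 1}.

Key observation: with t_0 = -7/4, the expanded ratio factors over Q; C = -7/4, x = 5/7, roots give parameters.
Term ratio: r(k) = (5/7) * (k+1) (k+1) / [(k+9/2) (k+1)] - rational in k, leading ratio (5/7); with t_0 = -7/4, classification follows.


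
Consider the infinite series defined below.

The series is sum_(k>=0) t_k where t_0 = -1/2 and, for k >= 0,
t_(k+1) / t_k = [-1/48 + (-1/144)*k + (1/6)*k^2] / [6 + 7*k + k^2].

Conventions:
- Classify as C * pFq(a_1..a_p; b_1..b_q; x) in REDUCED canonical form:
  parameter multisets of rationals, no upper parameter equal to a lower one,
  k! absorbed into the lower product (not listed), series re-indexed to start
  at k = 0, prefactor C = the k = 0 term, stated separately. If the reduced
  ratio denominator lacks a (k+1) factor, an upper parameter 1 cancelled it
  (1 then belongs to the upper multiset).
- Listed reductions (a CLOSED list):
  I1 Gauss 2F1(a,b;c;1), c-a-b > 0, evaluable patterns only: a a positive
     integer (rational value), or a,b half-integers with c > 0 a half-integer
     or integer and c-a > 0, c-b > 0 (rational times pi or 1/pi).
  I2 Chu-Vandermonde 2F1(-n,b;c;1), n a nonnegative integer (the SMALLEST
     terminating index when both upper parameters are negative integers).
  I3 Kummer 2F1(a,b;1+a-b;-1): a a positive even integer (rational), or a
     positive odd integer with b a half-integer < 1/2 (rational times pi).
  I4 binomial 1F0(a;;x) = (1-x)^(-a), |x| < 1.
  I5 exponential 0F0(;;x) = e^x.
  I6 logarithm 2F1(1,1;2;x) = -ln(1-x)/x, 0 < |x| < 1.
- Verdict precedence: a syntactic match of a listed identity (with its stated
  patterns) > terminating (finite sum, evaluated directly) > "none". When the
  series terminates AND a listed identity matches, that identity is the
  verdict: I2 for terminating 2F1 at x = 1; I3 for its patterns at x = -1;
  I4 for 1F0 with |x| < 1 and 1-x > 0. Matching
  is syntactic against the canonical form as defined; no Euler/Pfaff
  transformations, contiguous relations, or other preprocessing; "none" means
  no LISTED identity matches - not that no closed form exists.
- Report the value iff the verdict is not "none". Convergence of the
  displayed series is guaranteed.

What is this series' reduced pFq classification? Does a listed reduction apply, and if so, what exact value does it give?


At argument 1/6: a 2F1 with upper {-3/8, 1/3}, lower {6}, scaled by C = -1/2. Verdict: none (x = 1/6): each listed identity misses the multisets {-3/8, 1/3} ; {6}.

First insight: t_0 = -1/2 here, and the expanded ratio factors over Q; C = -1/2, roots give parameters.
Term ratio: r(k) = (1/6) * (k-3/8) (k+1/3) / [(k+6) (k+1)] - rational; roots negated = parameters, x = (1/6), C = -1/2.


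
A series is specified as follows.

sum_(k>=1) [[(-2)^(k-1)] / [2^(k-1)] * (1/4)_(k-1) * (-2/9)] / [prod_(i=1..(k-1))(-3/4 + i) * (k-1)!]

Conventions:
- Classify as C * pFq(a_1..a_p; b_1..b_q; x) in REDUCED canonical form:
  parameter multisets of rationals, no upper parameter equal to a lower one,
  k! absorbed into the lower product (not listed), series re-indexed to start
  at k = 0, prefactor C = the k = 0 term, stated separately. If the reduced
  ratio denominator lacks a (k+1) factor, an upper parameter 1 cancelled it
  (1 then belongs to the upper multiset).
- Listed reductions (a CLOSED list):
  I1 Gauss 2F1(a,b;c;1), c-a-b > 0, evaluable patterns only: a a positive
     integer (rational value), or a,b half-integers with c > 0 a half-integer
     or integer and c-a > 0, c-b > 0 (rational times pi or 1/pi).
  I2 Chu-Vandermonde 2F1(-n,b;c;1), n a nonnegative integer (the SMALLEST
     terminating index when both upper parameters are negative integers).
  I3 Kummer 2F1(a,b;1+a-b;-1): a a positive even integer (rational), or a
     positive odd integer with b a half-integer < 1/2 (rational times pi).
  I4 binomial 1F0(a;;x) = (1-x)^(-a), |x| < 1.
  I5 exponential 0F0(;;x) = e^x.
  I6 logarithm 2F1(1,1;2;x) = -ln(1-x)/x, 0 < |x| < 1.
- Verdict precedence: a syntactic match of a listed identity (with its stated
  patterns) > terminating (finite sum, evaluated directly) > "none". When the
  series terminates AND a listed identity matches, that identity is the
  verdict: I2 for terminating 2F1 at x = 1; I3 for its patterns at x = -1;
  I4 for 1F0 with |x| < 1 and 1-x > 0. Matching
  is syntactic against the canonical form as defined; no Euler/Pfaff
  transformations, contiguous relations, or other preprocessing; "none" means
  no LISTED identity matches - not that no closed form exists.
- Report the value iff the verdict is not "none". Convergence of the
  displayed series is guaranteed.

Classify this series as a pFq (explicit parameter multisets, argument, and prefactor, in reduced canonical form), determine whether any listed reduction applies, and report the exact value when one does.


Prefactor -2/9, argument -1: 0F0 with upper {-} over lower {-}. Verdict at x = -1: the I5 exponential reduction matches (the 0F0 exponential series at x = -1). Value: (-2/9) * e^(-1).

Structural cue: with t_0 = -2/9, the lower running product (C = -2/9) is a rising factorial.
Term ratio: r(k) = (-1) * 1 / [(k+1)] ; factor over Q: parameters, x = (-1), and C = -2/9.
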